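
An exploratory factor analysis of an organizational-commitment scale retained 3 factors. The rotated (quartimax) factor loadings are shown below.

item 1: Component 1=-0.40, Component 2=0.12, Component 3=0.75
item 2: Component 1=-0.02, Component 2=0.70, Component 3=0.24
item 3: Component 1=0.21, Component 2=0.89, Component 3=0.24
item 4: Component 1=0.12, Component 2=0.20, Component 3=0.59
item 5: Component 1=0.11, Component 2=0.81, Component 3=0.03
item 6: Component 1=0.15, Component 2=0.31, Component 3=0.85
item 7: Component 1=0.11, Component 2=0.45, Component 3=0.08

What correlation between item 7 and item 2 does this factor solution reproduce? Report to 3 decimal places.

0.332

r̂ = Σ λ_i·λ_j across factors = (0.11)(-0.02) + (0.45)(0.70) + (0.08)(0.24)
  = -0.0022 +0.3150 +0.0192 = 0.3320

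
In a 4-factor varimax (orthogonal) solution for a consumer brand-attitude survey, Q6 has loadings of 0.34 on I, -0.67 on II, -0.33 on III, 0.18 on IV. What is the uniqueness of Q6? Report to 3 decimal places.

0.294

h² = 0.34² + (-0.67)² + (-0.33)² + 0.18² = 0.1156 + 0.4489 + 0.1089 + 0.0324 = 0.7058
Uniqueness u² = 1 − h² = 1 − 0.7058 = 0.2942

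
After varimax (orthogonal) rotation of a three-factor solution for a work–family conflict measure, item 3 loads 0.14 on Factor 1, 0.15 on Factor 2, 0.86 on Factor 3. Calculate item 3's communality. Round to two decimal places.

0.78

h² = 0.14² + 0.15² + 0.86² = 0.0196 + 0.0225 + 0.7396 = 0.7817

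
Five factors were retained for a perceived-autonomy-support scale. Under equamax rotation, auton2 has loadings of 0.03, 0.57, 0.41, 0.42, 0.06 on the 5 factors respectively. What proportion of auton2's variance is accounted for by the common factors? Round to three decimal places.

0.674

h² = 0.03² + 0.57² + 0.41² + 0.42² + 0.06² = 0.0009 + 0.3249 + 0.1681 + 0.1764 + 0.0036 = 0.6739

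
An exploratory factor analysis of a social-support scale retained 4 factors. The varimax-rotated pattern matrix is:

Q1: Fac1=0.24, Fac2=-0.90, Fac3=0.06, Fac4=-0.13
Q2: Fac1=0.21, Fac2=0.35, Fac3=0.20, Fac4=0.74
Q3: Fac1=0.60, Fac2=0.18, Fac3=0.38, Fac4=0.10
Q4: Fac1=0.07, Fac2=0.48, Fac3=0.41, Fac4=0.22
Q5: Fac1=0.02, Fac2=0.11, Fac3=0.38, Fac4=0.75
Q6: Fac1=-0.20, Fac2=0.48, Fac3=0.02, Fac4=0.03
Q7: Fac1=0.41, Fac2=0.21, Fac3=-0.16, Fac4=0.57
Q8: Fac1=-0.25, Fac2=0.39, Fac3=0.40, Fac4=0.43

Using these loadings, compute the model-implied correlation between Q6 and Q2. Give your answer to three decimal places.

r̂ = Σ λ_i·λ_j across factors = (-0.20)(0.21) + (0.48)(0.35) + (0.02)(0.20) + (0.03)(0.74)
  = -0.0420 +0.1680 +0.0040 +0.0222 = 0.1522

0.152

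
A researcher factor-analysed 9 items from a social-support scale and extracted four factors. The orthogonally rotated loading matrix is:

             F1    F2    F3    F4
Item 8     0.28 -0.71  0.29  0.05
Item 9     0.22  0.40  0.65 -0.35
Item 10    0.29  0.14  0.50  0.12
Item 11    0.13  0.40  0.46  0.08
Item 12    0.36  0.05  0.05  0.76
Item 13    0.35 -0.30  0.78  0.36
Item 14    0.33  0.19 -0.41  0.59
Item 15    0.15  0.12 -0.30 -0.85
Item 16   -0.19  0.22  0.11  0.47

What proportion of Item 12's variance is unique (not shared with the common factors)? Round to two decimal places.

h² = 0.36² + 0.05² + 0.05² + 0.76² = 0.1296 + 0.0025 + 0.0025 + 0.5776 = 0.7122
Uniqueness u² = 1 − h² = 1 − 0.7122 = 0.2878

0.29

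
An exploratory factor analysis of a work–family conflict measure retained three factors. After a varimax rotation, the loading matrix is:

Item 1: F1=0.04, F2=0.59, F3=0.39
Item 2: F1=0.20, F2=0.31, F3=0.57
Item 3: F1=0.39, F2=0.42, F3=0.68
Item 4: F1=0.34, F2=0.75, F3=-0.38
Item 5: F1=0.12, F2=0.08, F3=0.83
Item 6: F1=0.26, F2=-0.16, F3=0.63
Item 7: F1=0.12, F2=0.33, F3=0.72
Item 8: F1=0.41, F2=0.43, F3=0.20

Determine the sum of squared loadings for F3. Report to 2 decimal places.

2.73

SS loadings for F3 = 0.39² + 0.57² + 0.68² + (-0.38)² + 0.83² + 0.63² + 0.72² + 0.20² = 0.1521 + 0.3249 + 0.4624 + 0.1444 + 0.6889 + 0.3969 + 0.5184 + 0.0400 = 2.7280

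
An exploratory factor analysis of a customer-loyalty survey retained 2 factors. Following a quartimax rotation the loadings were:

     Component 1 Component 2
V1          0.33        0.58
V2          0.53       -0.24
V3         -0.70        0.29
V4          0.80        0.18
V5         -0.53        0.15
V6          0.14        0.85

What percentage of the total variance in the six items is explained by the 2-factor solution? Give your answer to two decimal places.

Communalities: 0.4453, 0.3385, 0.5741, 0.6724, 0.3034, 0.7421; Σh² = 3.0758.
Total variance with 6 standardized items is 6, so the solution explains 3.0758/6 = 0.5126 = 51.26%.

51.26%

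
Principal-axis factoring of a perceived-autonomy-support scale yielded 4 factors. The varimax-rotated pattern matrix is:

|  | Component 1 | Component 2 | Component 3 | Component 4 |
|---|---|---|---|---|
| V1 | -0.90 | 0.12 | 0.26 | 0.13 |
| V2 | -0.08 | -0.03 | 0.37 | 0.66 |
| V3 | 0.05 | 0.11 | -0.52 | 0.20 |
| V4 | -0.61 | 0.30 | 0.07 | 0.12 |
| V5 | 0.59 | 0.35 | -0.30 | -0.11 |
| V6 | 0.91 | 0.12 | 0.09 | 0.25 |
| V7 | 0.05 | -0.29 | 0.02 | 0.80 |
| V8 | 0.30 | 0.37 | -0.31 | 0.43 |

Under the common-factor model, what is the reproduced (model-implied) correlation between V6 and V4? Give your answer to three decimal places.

r̂ = Σ λ_i·λ_j across factors = (0.91)(-0.61) + (0.12)(0.30) + (0.09)(0.07) + (0.25)(0.12)
  = -0.5551 +0.0360 +0.0063 +0.0300 = -0.4828

-0.483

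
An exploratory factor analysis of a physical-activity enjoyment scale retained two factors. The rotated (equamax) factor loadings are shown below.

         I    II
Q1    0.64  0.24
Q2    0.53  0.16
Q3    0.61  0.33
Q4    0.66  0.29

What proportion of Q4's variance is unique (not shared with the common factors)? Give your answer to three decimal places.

0.480

h² = 0.66² + 0.29² = 0.4356 + 0.0841 = 0.5197
Uniqueness u² = 1 − h² = 1 − 0.5197 = 0.4803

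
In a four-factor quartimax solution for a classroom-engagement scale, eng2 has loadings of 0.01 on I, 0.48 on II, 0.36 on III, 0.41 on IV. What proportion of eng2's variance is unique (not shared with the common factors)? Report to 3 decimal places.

0.472

h² = 0.01² + 0.48² + 0.36² + 0.41² = 0.0001 + 0.2304 + 0.1296 + 0.1681 = 0.5282
Uniqueness u² = 1 − h² = 1 − 0.5282 = 0.4718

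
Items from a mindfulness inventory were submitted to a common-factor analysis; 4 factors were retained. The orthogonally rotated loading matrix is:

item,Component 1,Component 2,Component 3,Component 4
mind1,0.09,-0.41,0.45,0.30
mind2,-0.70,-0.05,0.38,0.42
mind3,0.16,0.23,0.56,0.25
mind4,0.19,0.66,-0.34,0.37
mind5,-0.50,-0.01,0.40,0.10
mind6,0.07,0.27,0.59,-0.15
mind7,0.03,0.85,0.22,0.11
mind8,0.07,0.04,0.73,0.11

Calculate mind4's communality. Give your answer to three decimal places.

h² = 0.19² + 0.66² + (-0.34)² + 0.37² = 0.0361 + 0.4356 + 0.1156 + 0.1369 = 0.7242

0.724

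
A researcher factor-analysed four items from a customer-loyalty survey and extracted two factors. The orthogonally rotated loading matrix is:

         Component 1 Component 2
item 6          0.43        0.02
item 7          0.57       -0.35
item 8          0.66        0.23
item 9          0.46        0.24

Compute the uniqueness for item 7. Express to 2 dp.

0.55

h² = 0.57² + (-0.35)² = 0.3249 + 0.1225 = 0.4474
Uniqueness u² = 1 − h² = 1 − 0.4474 = 0.5526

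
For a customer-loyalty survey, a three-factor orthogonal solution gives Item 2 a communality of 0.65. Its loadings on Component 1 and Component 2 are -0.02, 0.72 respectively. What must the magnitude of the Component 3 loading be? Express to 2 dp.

Under orthogonal rotation h² = Σλ², so λ_Component 3² = h² − (0.5188) = 0.65 − 0.5188 = 0.1312.
|λ| = √0.1312 = 0.3622.

0.36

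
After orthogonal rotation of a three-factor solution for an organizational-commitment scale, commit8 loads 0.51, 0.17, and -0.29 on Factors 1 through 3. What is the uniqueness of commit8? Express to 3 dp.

h² = 0.51² + 0.17² + (-0.29)² = 0.2601 + 0.0289 + 0.0841 = 0.3731
Uniqueness u² = 1 − h² = 1 − 0.3731 = 0.6269

0.627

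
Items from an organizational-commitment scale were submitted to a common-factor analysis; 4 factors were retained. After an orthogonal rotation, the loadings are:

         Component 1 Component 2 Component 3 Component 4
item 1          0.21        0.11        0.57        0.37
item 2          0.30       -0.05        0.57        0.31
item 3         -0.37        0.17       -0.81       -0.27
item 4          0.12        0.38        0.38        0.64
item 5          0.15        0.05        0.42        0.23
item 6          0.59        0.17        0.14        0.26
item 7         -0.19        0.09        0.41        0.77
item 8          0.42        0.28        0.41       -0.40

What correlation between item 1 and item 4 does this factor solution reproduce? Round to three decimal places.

r̂ = Σ λ_i·λ_j across factors = (0.21)(0.12) + (0.11)(0.38) + (0.57)(0.38) + (0.37)(0.64)
  = +0.0252 +0.0418 +0.2166 +0.2368 = 0.5204

0.520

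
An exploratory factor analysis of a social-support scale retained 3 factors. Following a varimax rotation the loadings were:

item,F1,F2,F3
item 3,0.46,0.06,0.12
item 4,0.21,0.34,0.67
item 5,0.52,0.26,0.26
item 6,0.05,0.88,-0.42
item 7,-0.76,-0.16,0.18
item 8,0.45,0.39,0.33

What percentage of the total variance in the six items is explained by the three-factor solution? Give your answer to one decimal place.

54.9%

Communalities: 0.2296, 0.6086, 0.4056, 0.9533, 0.6356, 0.4635; Σh² = 3.2962.
Total variance with 6 standardized items is 6, so the solution explains 3.2962/6 = 0.5494 = 54.94%.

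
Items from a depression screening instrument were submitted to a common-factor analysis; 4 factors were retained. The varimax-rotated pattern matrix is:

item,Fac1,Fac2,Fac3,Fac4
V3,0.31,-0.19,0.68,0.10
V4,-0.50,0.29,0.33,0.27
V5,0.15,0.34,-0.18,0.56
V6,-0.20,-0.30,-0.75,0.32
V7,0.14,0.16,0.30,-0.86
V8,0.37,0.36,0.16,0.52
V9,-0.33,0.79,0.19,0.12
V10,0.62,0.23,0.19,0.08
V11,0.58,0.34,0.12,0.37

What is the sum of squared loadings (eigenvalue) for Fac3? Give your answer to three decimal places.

1.368

SS loadings for Fac3 = 0.68² + 0.33² + (-0.18)² + (-0.75)² + 0.30² + 0.16² + 0.19² + 0.19² + 0.12² = 0.4624 + 0.1089 + 0.0324 + 0.5625 + 0.0900 + 0.0256 + 0.0361 + 0.0361 + 0.0144 = 1.3684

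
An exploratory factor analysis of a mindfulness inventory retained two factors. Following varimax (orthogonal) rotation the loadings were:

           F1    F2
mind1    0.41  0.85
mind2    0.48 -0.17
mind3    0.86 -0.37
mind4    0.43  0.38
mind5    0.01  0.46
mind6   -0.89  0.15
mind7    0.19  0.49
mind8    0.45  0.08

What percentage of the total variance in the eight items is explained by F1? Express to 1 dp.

29.4%

SS loadings for F1 = 0.41² + 0.48² + 0.86² + 0.43² + 0.01² + (-0.89)² + 0.19² + 0.45² = 2.3538
With 8 standardized items, total variance = 8. Proportion = 2.3538/8 = 0.2942 → 29.42%.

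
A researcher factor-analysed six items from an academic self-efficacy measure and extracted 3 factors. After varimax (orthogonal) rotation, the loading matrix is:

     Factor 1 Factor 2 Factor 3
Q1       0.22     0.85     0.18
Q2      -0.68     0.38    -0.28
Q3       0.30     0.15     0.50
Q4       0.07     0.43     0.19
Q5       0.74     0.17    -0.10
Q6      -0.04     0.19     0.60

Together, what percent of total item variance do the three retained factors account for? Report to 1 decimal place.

51.0%

Communalities: 0.8033, 0.6852, 0.3625, 0.2259, 0.5865, 0.3977; Σh² = 3.0611.
Total variance with 6 standardized items is 6, so the solution explains 3.0611/6 = 0.5102 = 51.02%.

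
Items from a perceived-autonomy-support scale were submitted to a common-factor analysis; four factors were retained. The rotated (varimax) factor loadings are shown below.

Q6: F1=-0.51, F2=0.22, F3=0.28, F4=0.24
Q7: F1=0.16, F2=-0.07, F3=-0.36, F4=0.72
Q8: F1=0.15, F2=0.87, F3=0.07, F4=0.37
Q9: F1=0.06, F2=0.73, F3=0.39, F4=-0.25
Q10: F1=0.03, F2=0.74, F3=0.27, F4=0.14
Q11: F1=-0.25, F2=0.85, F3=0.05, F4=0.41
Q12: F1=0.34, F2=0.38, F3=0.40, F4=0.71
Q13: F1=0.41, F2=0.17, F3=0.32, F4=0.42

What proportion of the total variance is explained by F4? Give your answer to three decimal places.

0.205

SS loadings for F4 = 0.24² + 0.72² + 0.37² + (-0.25)² + 0.14² + 0.41² + 0.71² + 0.42² = 1.6436
Proportion of variance = 1.6436 / 8 = 0.2054.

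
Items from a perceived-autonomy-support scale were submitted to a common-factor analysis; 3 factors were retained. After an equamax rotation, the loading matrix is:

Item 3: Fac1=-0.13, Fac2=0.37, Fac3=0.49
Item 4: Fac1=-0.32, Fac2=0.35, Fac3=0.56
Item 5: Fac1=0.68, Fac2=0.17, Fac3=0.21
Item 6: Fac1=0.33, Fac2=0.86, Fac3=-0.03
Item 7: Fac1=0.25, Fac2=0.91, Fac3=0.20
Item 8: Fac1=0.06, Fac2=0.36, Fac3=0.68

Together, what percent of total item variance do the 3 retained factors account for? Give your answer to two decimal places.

64.06%

Communalities: 0.3939, 0.5385, 0.5354, 0.8494, 0.9306, 0.5956; Σh² = 3.8434.
Total variance with 6 standardized items is 6, so the solution explains 3.8434/6 = 0.6406 = 64.06%.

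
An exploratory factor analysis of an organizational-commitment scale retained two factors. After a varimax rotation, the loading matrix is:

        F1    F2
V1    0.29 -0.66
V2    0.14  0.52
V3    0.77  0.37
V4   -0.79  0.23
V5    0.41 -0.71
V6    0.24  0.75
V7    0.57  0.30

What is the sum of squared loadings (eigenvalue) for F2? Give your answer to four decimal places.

SS loadings for F2 = (-0.66)² + 0.52² + 0.37² + 0.23² + (-0.71)² + 0.75² + 0.30² = 0.4356 + 0.2704 + 0.1369 + 0.0529 + 0.5041 + 0.5625 + 0.0900 = 2.0524

2.0524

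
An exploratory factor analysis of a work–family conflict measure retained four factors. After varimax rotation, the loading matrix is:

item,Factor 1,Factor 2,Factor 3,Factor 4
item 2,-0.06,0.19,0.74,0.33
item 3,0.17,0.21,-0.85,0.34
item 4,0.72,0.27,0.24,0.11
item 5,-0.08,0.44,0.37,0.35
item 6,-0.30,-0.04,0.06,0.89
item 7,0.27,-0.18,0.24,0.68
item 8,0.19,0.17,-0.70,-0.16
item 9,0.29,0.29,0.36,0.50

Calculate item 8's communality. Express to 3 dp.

0.581

h² = 0.19² + 0.17² + (-0.70)² + (-0.16)² = 0.0361 + 0.0289 + 0.4900 + 0.0256 = 0.5806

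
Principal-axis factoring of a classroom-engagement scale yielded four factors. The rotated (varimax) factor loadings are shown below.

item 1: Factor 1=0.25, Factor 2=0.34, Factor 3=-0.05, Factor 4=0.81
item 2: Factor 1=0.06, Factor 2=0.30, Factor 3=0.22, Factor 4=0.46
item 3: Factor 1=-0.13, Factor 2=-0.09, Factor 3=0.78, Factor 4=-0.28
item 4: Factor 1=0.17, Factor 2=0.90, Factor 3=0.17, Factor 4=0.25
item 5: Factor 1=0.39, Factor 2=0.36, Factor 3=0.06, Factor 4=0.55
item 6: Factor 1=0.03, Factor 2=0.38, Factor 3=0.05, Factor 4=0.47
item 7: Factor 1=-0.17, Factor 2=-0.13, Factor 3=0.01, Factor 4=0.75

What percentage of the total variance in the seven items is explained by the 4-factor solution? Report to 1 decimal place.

SS loadings by factor: 0.2938, 1.3146, 0.6944, 2.0945; total = 4.3973.
Total variance with 7 standardized items is 7, so the solution explains 4.3973/7 = 0.6282 = 62.82%.

62.8%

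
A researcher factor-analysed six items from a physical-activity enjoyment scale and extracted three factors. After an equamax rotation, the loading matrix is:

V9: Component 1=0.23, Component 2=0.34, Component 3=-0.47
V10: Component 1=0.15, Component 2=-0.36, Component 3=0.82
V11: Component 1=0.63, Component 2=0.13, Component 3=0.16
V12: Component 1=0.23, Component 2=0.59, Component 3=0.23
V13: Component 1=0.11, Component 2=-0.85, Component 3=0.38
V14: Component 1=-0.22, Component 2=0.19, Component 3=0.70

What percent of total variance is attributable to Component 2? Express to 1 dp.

SS loadings for Component 2 = 0.34² + (-0.36)² + 0.13² + 0.59² + (-0.85)² + 0.19² = 1.3688
With 6 standardized items, total variance = 6. Proportion = 1.3688/6 = 0.2281 → 22.81%.

22.8%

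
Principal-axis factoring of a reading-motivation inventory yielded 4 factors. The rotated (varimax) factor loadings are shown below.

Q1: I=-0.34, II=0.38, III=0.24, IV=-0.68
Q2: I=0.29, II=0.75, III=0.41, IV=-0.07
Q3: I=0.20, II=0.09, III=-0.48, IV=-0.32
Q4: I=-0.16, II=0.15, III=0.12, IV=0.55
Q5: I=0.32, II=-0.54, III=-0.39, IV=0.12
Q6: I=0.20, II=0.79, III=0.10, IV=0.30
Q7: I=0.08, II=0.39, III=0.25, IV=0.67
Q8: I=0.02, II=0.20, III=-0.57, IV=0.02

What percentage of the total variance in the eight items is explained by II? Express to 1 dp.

SS loadings for II = 0.38² + 0.75² + 0.09² + 0.15² + (-0.54)² + 0.79² + 0.39² + 0.20² = 1.8453
With 8 standardized items, total variance = 8. Proportion = 1.8453/8 = 0.2307 → 23.07%.

23.1%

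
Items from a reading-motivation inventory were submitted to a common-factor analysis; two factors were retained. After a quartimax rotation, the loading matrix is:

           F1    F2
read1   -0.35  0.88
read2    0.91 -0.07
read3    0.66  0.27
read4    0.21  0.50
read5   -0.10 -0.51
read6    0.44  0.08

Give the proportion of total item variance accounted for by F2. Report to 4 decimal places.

SS loadings for F2 = 0.88² + (-0.07)² + 0.27² + 0.50² + (-0.51)² + 0.08² = 1.3687
Proportion of variance = 1.3687 / 6 = 0.2281.

0.2281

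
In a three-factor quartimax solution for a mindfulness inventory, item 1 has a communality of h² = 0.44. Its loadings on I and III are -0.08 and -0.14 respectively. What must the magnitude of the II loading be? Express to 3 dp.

Under orthogonal rotation h² = Σλ², so λ_II² = h² − (0.0260) = 0.44 − 0.0260 = 0.4140.
|λ| = √0.4140 = 0.6434.

0.643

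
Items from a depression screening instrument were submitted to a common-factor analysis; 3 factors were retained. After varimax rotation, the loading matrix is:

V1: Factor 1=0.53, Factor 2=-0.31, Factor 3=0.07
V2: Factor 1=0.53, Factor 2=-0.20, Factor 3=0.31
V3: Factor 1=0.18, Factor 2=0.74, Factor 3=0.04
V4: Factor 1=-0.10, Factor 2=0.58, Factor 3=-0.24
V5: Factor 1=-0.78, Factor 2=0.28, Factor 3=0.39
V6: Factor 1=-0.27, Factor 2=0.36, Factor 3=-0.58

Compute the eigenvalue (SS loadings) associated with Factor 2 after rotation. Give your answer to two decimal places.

1.23

SS loadings for Factor 2 = (-0.31)² + (-0.20)² + 0.74² + 0.58² + 0.28² + 0.36² = 0.0961 + 0.0400 + 0.5476 + 0.3364 + 0.0784 + 0.1296 = 1.2281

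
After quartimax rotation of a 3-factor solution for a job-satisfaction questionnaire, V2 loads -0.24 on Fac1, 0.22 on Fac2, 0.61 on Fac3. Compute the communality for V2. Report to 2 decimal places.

h² = (-0.24)² + 0.22² + 0.61² = 0.0576 + 0.0484 + 0.3721 = 0.4781

0.48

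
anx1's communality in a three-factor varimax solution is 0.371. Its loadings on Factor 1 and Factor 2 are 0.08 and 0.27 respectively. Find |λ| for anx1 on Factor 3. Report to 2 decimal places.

0.54

Under orthogonal rotation h² = Σλ², so λ_Factor 3² = h² − (0.0793) = 0.371 − 0.0793 = 0.2917.
|λ| = √0.2917 = 0.5401.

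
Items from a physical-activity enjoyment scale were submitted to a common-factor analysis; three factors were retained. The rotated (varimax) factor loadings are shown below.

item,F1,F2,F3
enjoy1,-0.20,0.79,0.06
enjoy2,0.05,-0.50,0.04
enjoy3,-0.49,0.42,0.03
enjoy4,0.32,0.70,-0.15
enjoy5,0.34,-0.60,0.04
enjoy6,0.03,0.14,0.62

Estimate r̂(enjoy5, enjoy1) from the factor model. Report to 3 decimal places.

r̂ = Σ λ_i·λ_j across factors = (0.34)(-0.20) + (-0.60)(0.79) + (0.04)(0.06)
  = -0.0680 -0.4740 +0.0024 = -0.5396

-0.540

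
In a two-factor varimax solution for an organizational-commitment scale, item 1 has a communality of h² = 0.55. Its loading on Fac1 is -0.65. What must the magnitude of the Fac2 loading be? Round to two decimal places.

Under orthogonal rotation h² = Σλ², so λ_Fac2² = h² − (0.4225) = 0.55 − 0.4225 = 0.1275.
|λ| = √0.1275 = 0.3571.

0.36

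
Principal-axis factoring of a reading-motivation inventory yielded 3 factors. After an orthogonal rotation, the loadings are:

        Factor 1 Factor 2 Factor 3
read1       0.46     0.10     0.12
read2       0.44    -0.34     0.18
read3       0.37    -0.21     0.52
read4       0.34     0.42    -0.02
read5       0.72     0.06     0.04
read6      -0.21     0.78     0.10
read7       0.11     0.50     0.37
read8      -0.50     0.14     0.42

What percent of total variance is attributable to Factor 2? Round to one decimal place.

15.3%

SS loadings for Factor 2 = 0.10² + (-0.34)² + (-0.21)² + 0.42² + 0.06² + 0.78² + 0.50² + 0.14² = 1.2277
With 8 standardized items, total variance = 8. Proportion = 1.2277/8 = 0.1535 → 15.35%.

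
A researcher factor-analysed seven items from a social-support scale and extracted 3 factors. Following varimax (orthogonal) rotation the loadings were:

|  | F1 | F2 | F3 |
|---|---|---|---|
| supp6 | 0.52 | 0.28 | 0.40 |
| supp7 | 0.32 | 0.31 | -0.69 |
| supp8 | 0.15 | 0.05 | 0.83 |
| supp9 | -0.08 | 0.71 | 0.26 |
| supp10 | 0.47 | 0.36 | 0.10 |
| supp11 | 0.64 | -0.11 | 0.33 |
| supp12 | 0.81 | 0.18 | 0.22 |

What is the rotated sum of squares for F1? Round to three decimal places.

1.688

SS loadings for F1 = 0.52² + 0.32² + 0.15² + (-0.08)² + 0.47² + 0.64² + 0.81² = 0.2704 + 0.1024 + 0.0225 + 0.0064 + 0.2209 + 0.4096 + 0.6561 = 1.6883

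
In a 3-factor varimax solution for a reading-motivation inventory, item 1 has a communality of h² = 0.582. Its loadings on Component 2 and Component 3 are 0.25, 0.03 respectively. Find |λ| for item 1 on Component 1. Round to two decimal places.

Under orthogonal rotation h² = Σλ², so λ_Component 1² = h² − (0.0634) = 0.582 − 0.0634 = 0.5186.
|λ| = √0.5186 = 0.7201.

0.72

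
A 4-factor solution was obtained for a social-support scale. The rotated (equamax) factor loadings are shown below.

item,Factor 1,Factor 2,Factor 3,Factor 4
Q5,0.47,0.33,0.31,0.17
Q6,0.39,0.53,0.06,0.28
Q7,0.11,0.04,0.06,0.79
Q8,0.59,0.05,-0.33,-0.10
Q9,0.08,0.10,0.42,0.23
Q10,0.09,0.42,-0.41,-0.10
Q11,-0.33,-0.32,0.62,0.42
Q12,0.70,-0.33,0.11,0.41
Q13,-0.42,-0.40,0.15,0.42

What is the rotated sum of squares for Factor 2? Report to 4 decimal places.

SS loadings for Factor 2 = 0.33² + 0.53² + 0.04² + 0.05² + 0.10² + 0.42² + (-0.32)² + (-0.33)² + (-0.40)² = 0.1089 + 0.2809 + 0.0016 + 0.0025 + 0.0100 + 0.1764 + 0.1024 + 0.1089 + 0.1600 = 0.9516

0.9516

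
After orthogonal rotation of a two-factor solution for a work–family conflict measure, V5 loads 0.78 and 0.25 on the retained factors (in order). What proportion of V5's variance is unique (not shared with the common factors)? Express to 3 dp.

h² = 0.78² + 0.25² = 0.6084 + 0.0625 = 0.6709
Uniqueness u² = 1 − h² = 1 − 0.6709 = 0.3291

0.329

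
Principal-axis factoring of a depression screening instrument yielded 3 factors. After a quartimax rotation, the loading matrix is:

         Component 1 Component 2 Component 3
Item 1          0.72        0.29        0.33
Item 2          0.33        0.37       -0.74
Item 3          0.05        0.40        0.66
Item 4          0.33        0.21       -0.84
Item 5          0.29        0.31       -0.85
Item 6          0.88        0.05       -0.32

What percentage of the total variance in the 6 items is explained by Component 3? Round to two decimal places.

SS loadings for Component 3 = 0.33² + (-0.74)² + 0.66² + (-0.84)² + (-0.85)² + (-0.32)² = 2.6226
With 6 standardized items, total variance = 6. Proportion = 2.6226/6 = 0.4371 → 43.71%.

43.71%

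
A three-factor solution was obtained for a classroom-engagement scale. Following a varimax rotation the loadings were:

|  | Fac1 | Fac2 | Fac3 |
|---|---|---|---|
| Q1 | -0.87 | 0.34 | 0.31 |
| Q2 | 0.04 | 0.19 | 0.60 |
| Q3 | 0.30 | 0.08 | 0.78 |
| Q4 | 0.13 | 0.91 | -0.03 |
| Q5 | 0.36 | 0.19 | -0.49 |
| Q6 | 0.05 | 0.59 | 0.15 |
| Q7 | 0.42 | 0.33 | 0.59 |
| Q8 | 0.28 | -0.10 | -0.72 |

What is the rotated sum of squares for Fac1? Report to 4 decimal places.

1.2523

SS loadings for Fac1 = (-0.87)² + 0.04² + 0.30² + 0.13² + 0.36² + 0.05² + 0.42² + 0.28² = 0.7569 + 0.0016 + 0.0900 + 0.0169 + 0.1296 + 0.0025 + 0.1764 + 0.0784 = 1.2523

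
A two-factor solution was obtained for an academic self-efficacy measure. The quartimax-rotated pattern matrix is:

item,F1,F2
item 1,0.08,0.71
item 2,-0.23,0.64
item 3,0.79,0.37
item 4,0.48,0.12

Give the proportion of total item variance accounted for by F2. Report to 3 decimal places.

0.266

SS loadings for F2 = 0.71² + 0.64² + 0.37² + 0.12² = 1.0650
Proportion of variance = 1.0650 / 4 = 0.2662.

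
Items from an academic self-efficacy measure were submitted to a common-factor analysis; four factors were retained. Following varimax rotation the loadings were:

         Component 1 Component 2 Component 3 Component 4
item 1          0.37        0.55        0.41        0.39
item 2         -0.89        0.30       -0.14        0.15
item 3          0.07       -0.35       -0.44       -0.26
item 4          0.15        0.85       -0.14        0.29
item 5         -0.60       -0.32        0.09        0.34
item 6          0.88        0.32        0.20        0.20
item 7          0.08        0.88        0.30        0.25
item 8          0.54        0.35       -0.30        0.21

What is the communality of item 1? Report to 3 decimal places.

h² = 0.37² + 0.55² + 0.41² + 0.39² = 0.1369 + 0.3025 + 0.1681 + 0.1521 = 0.7596

0.760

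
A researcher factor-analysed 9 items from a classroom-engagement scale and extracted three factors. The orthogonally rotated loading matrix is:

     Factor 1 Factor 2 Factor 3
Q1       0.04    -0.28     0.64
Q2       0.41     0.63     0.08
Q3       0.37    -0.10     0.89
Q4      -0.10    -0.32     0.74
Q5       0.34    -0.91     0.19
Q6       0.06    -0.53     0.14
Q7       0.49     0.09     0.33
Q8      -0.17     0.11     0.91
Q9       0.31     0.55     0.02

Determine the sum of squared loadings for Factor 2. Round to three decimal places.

2.019

SS loadings for Factor 2 = (-0.28)² + 0.63² + (-0.10)² + (-0.32)² + (-0.91)² + (-0.53)² + 0.09² + 0.11² + 0.55² = 0.0784 + 0.3969 + 0.0100 + 0.1024 + 0.8281 + 0.2809 + 0.0081 + 0.0121 + 0.3025 = 2.0194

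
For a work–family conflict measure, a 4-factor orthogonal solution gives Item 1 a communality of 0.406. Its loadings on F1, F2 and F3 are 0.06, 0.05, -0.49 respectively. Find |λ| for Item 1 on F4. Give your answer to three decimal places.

0.400

Under orthogonal rotation h² = Σλ², so λ_F4² = h² − (0.2462) = 0.406 − 0.2462 = 0.1598.
|λ| = √0.1598 = 0.3997.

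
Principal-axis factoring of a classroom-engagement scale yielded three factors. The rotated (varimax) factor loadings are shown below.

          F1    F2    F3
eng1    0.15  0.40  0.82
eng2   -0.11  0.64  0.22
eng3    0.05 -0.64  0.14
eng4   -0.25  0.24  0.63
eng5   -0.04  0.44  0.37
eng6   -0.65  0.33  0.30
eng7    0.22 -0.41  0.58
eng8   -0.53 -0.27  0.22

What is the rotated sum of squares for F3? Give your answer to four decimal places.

1.7490

SS loadings for F3 = 0.82² + 0.22² + 0.14² + 0.63² + 0.37² + 0.30² + 0.58² + 0.22² = 0.6724 + 0.0484 + 0.0196 + 0.3969 + 0.1369 + 0.0900 + 0.3364 + 0.0484 = 1.7490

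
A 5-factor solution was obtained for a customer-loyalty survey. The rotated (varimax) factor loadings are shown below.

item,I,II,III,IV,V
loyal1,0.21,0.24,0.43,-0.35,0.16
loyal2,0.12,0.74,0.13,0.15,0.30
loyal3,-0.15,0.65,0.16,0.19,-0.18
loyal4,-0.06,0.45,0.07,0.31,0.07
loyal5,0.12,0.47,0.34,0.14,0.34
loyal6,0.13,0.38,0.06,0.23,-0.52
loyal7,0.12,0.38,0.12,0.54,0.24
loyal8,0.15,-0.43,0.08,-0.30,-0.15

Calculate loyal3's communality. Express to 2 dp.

h² = (-0.15)² + 0.65² + 0.16² + 0.19² + (-0.18)² = 0.0225 + 0.4225 + 0.0256 + 0.0361 + 0.0324 = 0.5391

0.54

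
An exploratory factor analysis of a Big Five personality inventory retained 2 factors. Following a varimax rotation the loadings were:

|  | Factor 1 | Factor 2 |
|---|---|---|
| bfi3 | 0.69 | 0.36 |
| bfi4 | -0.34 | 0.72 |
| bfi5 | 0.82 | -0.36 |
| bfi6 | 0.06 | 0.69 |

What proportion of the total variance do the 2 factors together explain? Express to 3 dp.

0.630

Communalities: 0.6057, 0.6340, 0.8020, 0.4797; Σh² = 2.5214.
Total variance with 4 standardized items is 4, so the solution explains 2.5214/4 = 0.6303.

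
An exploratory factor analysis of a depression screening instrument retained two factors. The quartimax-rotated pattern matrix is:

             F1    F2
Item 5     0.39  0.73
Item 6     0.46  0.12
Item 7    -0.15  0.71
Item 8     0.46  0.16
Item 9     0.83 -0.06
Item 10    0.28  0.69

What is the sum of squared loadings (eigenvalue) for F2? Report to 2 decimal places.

SS loadings for F2 = 0.73² + 0.12² + 0.71² + 0.16² + (-0.06)² + 0.69² = 0.5329 + 0.0144 + 0.5041 + 0.0256 + 0.0036 + 0.4761 = 1.5567

1.56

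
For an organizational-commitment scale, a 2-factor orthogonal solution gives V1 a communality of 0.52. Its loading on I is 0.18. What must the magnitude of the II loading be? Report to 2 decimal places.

0.70

Under orthogonal rotation h² = Σλ², so λ_II² = h² − (0.0324) = 0.52 − 0.0324 = 0.4876.
|λ| = √0.4876 = 0.6983.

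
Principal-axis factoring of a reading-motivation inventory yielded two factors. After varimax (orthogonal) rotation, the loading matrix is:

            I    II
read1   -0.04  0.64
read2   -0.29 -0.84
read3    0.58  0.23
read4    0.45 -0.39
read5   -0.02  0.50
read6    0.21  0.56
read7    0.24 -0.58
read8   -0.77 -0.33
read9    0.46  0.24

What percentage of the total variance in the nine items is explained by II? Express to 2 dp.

SS loadings for II = 0.64² + (-0.84)² + 0.23² + (-0.39)² + 0.50² + 0.56² + (-0.58)² + (-0.33)² + 0.24² = 2.3867
With 9 standardized items, total variance = 9. Proportion = 2.3867/9 = 0.2652 → 26.52%.

26.52%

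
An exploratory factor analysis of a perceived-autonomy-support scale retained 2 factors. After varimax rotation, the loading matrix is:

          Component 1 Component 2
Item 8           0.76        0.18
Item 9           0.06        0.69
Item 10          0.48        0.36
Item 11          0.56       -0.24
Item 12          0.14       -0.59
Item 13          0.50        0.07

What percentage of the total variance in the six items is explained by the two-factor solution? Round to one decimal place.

SS loadings by factor: 1.3948, 1.0487; total = 2.4435.
Total variance with 6 standardized items is 6, so the solution explains 2.4435/6 = 0.4072 = 40.72%.

40.7%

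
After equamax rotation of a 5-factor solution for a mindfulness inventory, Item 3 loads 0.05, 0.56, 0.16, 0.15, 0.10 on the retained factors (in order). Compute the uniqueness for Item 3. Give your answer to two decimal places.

0.63

h² = 0.05² + 0.56² + 0.16² + 0.15² + 0.10² = 0.0025 + 0.3136 + 0.0256 + 0.0225 + 0.0100 = 0.3742
Uniqueness u² = 1 − h² = 1 − 0.3742 = 0.6258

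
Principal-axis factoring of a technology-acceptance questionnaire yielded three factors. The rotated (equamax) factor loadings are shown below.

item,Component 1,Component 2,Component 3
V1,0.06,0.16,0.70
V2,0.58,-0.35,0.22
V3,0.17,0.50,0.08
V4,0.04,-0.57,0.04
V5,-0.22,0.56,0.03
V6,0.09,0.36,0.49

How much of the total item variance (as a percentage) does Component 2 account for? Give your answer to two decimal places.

19.44%

SS loadings for Component 2 = 0.16² + (-0.35)² + 0.50² + (-0.57)² + 0.56² + 0.36² = 1.1662
With 6 standardized items, total variance = 6. Proportion = 1.1662/6 = 0.1944 → 19.44%.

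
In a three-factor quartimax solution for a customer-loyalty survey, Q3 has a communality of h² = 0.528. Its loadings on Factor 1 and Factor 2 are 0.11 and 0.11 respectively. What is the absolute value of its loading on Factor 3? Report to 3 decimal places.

0.710

Under orthogonal rotation h² = Σλ², so λ_Factor 3² = h² − (0.0242) = 0.528 − 0.0242 = 0.5038.
|λ| = √0.5038 = 0.7098.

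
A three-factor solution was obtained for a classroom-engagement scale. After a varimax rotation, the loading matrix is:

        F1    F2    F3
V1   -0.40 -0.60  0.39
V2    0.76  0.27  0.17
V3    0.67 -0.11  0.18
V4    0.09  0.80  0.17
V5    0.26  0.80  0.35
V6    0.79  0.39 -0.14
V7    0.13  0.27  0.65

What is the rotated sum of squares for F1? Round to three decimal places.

1.903

SS loadings for F1 = (-0.40)² + 0.76² + 0.67² + 0.09² + 0.26² + 0.79² + 0.13² = 0.1600 + 0.5776 + 0.4489 + 0.0081 + 0.0676 + 0.6241 + 0.0169 = 1.9032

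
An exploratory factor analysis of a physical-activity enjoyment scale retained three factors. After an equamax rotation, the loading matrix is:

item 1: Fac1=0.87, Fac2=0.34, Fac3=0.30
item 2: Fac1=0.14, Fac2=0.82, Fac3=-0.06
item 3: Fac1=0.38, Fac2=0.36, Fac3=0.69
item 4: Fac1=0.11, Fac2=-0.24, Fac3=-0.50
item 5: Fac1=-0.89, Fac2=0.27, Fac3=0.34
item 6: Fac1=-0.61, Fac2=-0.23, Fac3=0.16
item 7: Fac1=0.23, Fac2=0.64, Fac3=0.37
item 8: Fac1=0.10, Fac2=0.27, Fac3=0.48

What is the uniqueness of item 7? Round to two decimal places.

0.40

h² = 0.23² + 0.64² + 0.37² = 0.0529 + 0.4096 + 0.1369 = 0.5994
Uniqueness u² = 1 − h² = 1 − 0.5994 = 0.4006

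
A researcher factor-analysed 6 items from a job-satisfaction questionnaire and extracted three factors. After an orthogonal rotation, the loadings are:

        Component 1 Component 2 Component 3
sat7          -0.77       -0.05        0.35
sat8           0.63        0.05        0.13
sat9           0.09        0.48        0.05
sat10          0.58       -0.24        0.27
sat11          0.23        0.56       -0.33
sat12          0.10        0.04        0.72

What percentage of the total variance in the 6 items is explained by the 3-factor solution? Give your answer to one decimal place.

Communalities: 0.7179, 0.4163, 0.2410, 0.4669, 0.4754, 0.5300; Σh² = 2.8475.
Total variance with 6 standardized items is 6, so the solution explains 2.8475/6 = 0.4746 = 47.46%.

47.5%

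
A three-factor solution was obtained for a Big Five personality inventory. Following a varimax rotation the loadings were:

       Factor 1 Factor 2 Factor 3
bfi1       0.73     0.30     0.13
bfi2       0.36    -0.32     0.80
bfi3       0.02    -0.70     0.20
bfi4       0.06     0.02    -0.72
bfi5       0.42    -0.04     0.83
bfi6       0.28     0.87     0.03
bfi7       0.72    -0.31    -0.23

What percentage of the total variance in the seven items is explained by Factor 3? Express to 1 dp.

28.0%

SS loadings for Factor 3 = 0.13² + 0.80² + 0.20² + (-0.72)² + 0.83² + 0.03² + (-0.23)² = 1.9580
With 7 standardized items, total variance = 7. Proportion = 1.9580/7 = 0.2797 → 27.97%.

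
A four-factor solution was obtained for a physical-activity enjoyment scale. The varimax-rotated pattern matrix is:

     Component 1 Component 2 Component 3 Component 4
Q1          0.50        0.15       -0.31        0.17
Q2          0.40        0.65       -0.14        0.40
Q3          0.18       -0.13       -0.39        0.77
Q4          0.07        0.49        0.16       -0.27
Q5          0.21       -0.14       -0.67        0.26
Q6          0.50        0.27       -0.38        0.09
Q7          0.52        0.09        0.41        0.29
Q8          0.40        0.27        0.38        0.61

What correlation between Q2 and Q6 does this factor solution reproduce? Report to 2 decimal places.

r̂ = Σ λ_i·λ_j across factors = (0.40)(0.50) + (0.65)(0.27) + (-0.14)(-0.38) + (0.40)(0.09)
  = +0.2000 +0.1755 +0.0532 +0.0360 = 0.4647

0.46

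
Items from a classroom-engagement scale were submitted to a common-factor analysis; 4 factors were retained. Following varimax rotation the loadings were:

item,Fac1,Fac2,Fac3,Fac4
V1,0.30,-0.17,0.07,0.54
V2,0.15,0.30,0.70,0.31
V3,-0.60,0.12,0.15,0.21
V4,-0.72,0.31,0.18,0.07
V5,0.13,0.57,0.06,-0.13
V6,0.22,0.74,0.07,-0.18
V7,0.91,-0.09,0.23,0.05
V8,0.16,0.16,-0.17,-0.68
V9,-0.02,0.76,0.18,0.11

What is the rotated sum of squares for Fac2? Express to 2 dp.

1.71

SS loadings for Fac2 = (-0.17)² + 0.30² + 0.12² + 0.31² + 0.57² + 0.74² + (-0.09)² + 0.16² + 0.76² = 0.0289 + 0.0900 + 0.0144 + 0.0961 + 0.3249 + 0.5476 + 0.0081 + 0.0256 + 0.5776 = 1.7132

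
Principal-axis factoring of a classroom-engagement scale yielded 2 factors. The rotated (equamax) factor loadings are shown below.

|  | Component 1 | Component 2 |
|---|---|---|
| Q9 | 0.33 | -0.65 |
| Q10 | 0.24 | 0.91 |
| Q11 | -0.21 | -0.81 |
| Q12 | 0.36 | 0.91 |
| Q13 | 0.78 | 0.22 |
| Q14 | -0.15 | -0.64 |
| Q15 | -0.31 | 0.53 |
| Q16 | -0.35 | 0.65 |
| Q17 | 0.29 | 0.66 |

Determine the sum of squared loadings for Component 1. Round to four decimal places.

1.2738

SS loadings for Component 1 = 0.33² + 0.24² + (-0.21)² + 0.36² + 0.78² + (-0.15)² + (-0.31)² + (-0.35)² + 0.29² = 0.1089 + 0.0576 + 0.0441 + 0.1296 + 0.6084 + 0.0225 + 0.0961 + 0.1225 + 0.0841 = 1.2738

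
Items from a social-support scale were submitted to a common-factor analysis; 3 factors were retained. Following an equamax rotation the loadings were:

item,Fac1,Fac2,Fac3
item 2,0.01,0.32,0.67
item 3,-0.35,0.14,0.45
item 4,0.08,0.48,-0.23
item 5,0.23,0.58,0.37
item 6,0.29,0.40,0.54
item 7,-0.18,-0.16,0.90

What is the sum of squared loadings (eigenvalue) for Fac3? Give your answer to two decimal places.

1.94

SS loadings for Fac3 = 0.67² + 0.45² + (-0.23)² + 0.37² + 0.54² + 0.90² = 0.4489 + 0.2025 + 0.0529 + 0.1369 + 0.2916 + 0.8100 = 1.9428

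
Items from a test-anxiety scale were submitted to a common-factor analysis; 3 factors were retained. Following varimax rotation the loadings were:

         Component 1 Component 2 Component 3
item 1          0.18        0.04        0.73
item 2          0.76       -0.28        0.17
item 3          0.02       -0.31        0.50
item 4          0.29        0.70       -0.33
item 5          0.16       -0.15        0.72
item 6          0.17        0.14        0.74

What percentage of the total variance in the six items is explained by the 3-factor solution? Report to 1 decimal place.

SS loadings by factor: 0.7490, 0.7082, 1.9867; total = 3.4439.
Total variance with 6 standardized items is 6, so the solution explains 3.4439/6 = 0.5740 = 57.40%.

57.4%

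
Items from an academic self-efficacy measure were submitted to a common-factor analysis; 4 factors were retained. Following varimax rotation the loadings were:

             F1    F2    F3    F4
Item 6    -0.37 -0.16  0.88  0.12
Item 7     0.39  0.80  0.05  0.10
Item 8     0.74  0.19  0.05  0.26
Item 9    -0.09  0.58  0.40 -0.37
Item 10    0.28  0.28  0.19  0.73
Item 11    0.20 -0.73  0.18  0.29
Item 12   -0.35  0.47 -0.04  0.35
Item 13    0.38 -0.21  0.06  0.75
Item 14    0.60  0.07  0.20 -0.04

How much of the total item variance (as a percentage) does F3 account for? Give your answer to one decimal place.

11.7%

SS loadings for F3 = 0.88² + 0.05² + 0.05² + 0.40² + 0.19² + 0.18² + (-0.04)² + 0.06² + 0.20² = 1.0531
With 9 standardized items, total variance = 9. Proportion = 1.0531/9 = 0.1170 → 11.70%.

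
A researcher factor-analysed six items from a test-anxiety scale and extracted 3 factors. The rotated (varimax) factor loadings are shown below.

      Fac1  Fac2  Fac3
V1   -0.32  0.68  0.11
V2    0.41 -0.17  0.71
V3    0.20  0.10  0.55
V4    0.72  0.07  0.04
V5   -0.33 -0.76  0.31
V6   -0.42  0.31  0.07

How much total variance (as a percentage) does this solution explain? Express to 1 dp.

53.6%

SS loadings by factor: 1.1142, 1.1799, 0.9213; total = 3.2154.
Total variance with 6 standardized items is 6, so the solution explains 3.2154/6 = 0.5359 = 53.59%.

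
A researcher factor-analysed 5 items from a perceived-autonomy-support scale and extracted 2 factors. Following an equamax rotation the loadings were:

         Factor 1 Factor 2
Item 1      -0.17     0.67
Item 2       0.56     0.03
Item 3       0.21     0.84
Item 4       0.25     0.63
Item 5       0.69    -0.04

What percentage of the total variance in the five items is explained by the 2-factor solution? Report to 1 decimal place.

49.6%

Communalities: 0.4778, 0.3145, 0.7497, 0.4594, 0.4777; Σh² = 2.4791.
Total variance with 5 standardized items is 5, so the solution explains 2.4791/5 = 0.4958 = 49.58%.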